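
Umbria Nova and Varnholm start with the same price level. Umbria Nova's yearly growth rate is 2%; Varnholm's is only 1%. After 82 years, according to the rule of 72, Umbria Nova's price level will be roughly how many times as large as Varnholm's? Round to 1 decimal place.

about 2.2 times

Rate gap = 2% − 1% = 1 point.
The ratio doubles every 72/1 ≈ 72.00 years.
82/72.00 ≈ 1.14 doublings → ratio ≈ 2^1.14 ≈ 2.2.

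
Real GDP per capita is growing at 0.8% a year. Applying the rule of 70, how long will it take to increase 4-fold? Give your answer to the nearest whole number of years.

At 0.8% it doubles every 70/0.8 ≈ 87.50 years.
Getting to 4× needs 2 doublings: 2 × 87.50 ≈ 175 years.

175 years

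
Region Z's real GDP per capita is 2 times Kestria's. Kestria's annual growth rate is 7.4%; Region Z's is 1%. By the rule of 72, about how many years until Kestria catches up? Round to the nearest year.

approximately 11 years

What matters is the difference: 6.4 pp.
Rule of 72 on the gap: the ratio halves every 72/6.4 ≈ 11.25 years.
A 2 times gap closes after 1 halving: 1 × 11.25 ≈ 11 years.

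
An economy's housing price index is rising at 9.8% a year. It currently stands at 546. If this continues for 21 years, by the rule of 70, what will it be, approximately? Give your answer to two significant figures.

It doubles every 70/9.8 ≈ 7.14 years, so 21 years is 2.94 doublings.
2^2.94 ≈ 7.67; 546 × 7.67 ≈ 4200.

about 4200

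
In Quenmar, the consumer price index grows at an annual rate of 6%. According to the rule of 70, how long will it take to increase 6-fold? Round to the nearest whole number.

At 6% it doubles every 70/6 ≈ 11.67 years.
6× is log₂ 6 ≈ 2.58 doublings, so ≈ 2.58 × 11.67 = 30 years.

30 years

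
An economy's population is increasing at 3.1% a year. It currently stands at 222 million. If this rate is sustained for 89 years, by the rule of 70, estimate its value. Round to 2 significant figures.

around 3400 million

Doubling time ≈ 70/3.1 = 22.58 years.
89 years is 89/22.58 ≈ 3.94 doublings, a factor of 2^3.94 ≈ 15.35.
222 × 15.35 ≈ 3400 million.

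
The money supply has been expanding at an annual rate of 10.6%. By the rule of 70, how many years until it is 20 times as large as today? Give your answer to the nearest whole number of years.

One doubling takes 70/10.6 = 6.60 years.
Reaching 20× takes log₂(20) ≈ 4.32 doublings.
4.32 × 6.60 ≈ 29 years.

roughly 29 years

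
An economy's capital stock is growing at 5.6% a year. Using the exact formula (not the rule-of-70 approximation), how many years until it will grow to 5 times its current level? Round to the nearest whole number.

30 years

t = ln(5) / ln(1 + 0.056) = 1.6094 / 0.054488 ≈ 29.54.
≈ 30 years.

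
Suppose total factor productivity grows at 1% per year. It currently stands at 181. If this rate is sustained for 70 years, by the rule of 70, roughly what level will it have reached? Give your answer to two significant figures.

360

Doubling time ≈ 70/1 = 70.00 years.
70 years is 70/70.00 ≈ 1.00 doublings, a factor of 2^1.00 ≈ 2.00.
181 × 2.00 ≈ 360.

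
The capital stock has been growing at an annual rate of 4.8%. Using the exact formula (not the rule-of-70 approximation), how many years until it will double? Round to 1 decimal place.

14.8 years

t = ln(2) / ln(1 + 0.048) = 0.6931 / 0.046884 ≈ 14.78.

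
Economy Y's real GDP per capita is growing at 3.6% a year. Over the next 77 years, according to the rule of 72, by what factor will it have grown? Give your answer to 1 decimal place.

Doubles every ≈ 20.00 years (72/3.6).
77 years is 3.85 doublings; 2^3.85 ≈ 14.4×.

≈ 14.4 times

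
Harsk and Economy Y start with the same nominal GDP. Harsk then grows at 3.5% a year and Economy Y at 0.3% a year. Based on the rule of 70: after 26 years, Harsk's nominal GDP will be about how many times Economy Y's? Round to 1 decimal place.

approximately 2.3 times

Rate gap = 3.5% − 0.3% = 3.2 points.
The ratio doubles every 70/3.2 ≈ 21.88 years.
26/21.88 ≈ 1.19 doublings → ratio ≈ 2^1.19 ≈ 2.3.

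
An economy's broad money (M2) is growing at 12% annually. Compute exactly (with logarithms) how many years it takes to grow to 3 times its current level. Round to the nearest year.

t = ln(3) / ln(1 + 0.12) = 1.0986 / 0.113329 ≈ 9.69.
≈ 10 years.

10 years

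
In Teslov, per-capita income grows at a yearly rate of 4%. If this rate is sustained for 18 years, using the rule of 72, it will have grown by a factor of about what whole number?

Doubling time ≈ 72/4 = 18.00 years.
18/18.00 ≈ 1 doubling, so about 2^1 = 2×.

approximately 2 times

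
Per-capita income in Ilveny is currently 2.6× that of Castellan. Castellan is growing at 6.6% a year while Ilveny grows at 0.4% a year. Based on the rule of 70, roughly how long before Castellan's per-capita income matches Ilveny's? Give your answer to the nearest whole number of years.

16 years

Castellan gains on Ilveny at 6.6% − 0.4% = 6.2 points a year.
At that relative rate the gap halves every 70/6.2 ≈ 11.29 years.
A 2.6× gap takes log₂(2.6) ≈ 1.38 halvings to close: 1.38 × 11.29 ≈ 16 years.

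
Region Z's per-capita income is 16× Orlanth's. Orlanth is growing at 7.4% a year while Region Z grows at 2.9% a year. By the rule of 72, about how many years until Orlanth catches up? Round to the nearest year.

What matters is the difference: 4.5 pp.
Rule of 72 on the gap: the ratio halves every 72/4.5 ≈ 16.00 years.
A 16× gap closes after 4 halvings: 4 × 16.00 ≈ 64 years.

64 years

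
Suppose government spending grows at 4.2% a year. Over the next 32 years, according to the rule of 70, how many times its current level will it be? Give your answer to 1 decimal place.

Doubling time ≈ 70/4.2 = 16.67 years.
32 years / 16.67 ≈ 1.92 doublings → factor 2^1.92 ≈ 3.8.

around 3.8 times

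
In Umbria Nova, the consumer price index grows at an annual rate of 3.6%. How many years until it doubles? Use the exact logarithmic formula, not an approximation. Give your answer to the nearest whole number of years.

20 years

t = ln(2) / ln(1 + 0.036) = 0.6931 / 0.035367 ≈ 19.60.
≈ 20 years.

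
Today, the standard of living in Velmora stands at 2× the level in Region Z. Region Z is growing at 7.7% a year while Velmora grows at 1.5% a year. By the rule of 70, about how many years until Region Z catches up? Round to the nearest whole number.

11 years

What matters is the difference: 6.2 pp.
Rule of 70 on the gap: the ratio halves every 70/6.2 ≈ 11.29 years.
A 2× gap closes after 1 halving: 1 × 11.29 ≈ 11 years.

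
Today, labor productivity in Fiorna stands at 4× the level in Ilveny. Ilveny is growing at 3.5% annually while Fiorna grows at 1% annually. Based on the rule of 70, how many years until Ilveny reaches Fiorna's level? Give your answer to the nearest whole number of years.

What matters is the difference: 2.5 pp.
Rule of 70 on the gap: the ratio halves every 70/2.5 ≈ 28.00 years.
A 4× gap closes after 2 halvings: 2 × 28.00 ≈ 56 years.

about 56 years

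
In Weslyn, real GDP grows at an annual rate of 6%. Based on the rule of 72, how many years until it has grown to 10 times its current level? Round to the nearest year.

about 40 years

One doubling takes 72/6 = 12.00 years.
Reaching 10× takes log₂(10) ≈ 3.32 doublings.
3.32 × 12.00 ≈ 40 years.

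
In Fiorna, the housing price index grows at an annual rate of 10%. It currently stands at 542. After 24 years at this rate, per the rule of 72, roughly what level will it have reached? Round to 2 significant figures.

around 5500

It doubles every 72/10 ≈ 7.20 years, so 24 years is 3.33 doublings.
2^3.33 ≈ 10.06; 542 × 10.06 ≈ 5500.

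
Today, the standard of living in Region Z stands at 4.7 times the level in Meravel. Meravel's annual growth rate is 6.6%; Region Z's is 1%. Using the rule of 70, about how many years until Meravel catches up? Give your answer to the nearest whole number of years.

Meravel gains on Region Z at 6.6% − 1% = 5.6 points a year.
At that relative rate the gap halves every 70/5.6 ≈ 12.50 years.
A 4.7 times gap takes log₂(4.7) ≈ 2.23 halvings to close: 2.23 × 12.50 ≈ 28 years.

28 years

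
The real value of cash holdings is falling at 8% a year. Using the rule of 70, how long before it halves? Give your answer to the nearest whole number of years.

Halving time ≈ 70 / 8 = 8.75 → 9 years.

roughly 9 years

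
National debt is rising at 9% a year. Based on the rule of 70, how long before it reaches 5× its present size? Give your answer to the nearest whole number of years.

Doubling time ≈ 70/9 = 7.78 years.
Reaching 5× takes log₂(5) ≈ 2.32 doublings.
2.32 × 7.78 ≈ 18 years.

roughly 18 years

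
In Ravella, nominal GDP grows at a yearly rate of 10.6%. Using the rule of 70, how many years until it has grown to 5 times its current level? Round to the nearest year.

Doubling time ≈ 70/10.6 = 6.60 years.
5× is log₂ 5 ≈ 2.32 doublings, so ≈ 2.32 × 6.60 = 15 years.

15 years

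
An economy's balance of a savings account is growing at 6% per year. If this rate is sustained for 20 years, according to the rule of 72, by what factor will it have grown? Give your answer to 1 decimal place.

Doubles every ≈ 12.00 years (72/6).
20 years is 1.67 doublings; 2^1.67 ≈ 3.2×.

≈ 3.2 times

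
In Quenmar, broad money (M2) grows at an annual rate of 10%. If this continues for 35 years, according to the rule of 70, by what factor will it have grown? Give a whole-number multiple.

approximately 32 times

At 10% one doubling takes ≈ 7.00 years; 35 years is 5 of them, so ×32.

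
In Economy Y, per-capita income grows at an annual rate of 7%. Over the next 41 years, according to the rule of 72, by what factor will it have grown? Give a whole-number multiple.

around 16 times

Doubling time ≈ 72/7 = 10.29 years.
41/10.29 ≈ 4 doublings, so about 2^4 = 16×.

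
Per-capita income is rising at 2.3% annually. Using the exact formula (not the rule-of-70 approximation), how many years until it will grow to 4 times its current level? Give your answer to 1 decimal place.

t = ln(4) / ln(1 + 0.023) = 1.3863 / 0.022739 ≈ 60.97.

61.0 years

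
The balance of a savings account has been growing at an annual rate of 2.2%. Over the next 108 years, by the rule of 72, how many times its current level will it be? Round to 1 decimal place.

around 9.8 times

Doubling time ≈ 72/2.2 = 32.73 years.
108 years / 32.73 ≈ 3.30 doublings → factor 2^3.30 ≈ 9.8.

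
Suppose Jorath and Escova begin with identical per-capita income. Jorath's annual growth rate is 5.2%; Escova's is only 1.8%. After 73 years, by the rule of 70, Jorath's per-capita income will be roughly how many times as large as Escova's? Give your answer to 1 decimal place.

Jorath pulls ahead at 3.4 pp per year, so the ratio doubles every 70/3.4 ≈ 20.59 years.
In 73 years that's 3.55 doublings: 2^3.55 ≈ 11.7.

approximately 11.7 times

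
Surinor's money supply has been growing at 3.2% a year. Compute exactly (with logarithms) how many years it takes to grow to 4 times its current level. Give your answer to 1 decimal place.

t = ln(4) / ln(1 + 0.032) = 1.3863 / 0.031499 ≈ 44.01.

44.0 years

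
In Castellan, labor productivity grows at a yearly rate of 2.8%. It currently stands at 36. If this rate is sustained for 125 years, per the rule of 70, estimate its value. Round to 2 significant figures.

around 1200

Doubling time ≈ 70/2.8 = 25.00 years.
125 years is 125/25.00 ≈ 5.00 doublings, a factor of 2^5.00 ≈ 32.00.
36 × 32.00 ≈ 1200.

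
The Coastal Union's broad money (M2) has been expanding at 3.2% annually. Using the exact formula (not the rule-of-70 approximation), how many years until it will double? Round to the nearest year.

t = ln(2) / ln(1 + 0.032) = 0.6931 / 0.031499 ≈ 22.00.
≈ 22 years.

22 years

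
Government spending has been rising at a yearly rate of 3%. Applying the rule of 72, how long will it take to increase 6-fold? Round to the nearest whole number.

≈ 62 years

Doubling time ≈ 72/3 = 24.00 years.
6× is log₂ 6 ≈ 2.58 doublings, so ≈ 2.58 × 24.00 = 62 years.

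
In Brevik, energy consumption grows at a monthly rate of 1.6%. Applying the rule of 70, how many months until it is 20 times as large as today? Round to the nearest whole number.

around 189 months

Doubling time ≈ 70/1.6 = 43.75 months.
Reaching 20× takes log₂(20) ≈ 4.32 doublings.
4.32 × 43.75 ≈ 189 months.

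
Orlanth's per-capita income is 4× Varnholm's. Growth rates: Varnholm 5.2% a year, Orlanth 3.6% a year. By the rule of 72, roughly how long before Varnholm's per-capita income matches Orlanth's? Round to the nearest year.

Varnholm gains on Orlanth at 5.2% − 3.6% = 1.6 points a year.
At that relative rate the gap halves every 72/1.6 ≈ 45.00 years.
A 4× gap closes after 2 halvings: 2 × 45.00 ≈ 90 years.

approximately 90 years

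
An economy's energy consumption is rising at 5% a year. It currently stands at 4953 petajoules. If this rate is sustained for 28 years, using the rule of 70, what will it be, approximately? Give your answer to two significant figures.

Doubling time ≈ 70/5 = 14.00 years.
28 years is 28/14.00 ≈ 2.00 doublings, a factor of 2^2.00 ≈ 4.00.
4953 × 4.00 ≈ 20000 petajoules.

20000 petajoules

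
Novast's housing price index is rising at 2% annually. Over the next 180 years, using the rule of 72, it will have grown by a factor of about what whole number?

approximately 32 times

At 2% one doubling takes ≈ 36.00 years; 180 years is 5 of them, so ×32.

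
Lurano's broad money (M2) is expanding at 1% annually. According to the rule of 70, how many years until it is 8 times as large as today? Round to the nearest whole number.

One doubling takes 70/1 = 70.00 years.
Getting to 8× needs 3 doublings: 3 × 70.00 ≈ 210 years.

around 210 years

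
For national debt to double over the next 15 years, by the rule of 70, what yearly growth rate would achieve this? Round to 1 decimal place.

around 4.7%

70 / 15 ≈ 4.67, so about 4.7% per year.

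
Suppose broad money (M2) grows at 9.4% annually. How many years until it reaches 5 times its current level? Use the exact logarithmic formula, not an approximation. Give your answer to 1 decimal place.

17.9 years

t = ln(5) / ln(1 + 0.094) = 1.6094 / 0.089841 ≈ 17.91.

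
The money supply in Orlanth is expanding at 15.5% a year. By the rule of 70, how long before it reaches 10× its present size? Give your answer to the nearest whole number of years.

about 15 years

Doubling time ≈ 70/15.5 = 4.52 years.
Reaching 10× takes log₂(10) ≈ 3.32 doublings.
3.32 × 4.52 ≈ 15 years.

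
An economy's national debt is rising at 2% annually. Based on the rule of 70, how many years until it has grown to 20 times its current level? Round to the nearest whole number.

around 151 years

One doubling takes 70/2 = 35.00 years.
20× is log₂ 20 ≈ 4.32 doublings, so ≈ 4.32 × 35.00 = 151 years.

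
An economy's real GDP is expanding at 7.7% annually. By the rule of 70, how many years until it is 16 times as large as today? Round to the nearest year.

At 7.7% it doubles every 70/7.7 ≈ 9.09 years.
16 = 2^4, so 4 doublings → 36 years.

approximately 36 years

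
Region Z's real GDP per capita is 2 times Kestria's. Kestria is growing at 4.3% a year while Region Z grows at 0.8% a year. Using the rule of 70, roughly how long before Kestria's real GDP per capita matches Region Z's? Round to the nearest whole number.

20 years

What matters is the difference: 3.5 pp.
Rule of 70 on the gap: the ratio halves every 70/3.5 ≈ 20.00 years.
A 2 times gap closes after 1 halving: 1 × 20.00 ≈ 20 years.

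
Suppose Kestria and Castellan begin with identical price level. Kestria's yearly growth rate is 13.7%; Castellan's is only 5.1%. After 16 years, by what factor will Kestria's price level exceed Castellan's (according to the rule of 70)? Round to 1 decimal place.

Only the 8.6-point difference matters.
70/8.6 ≈ 8.14 years per doubling of the ratio; 16 years gives 1.97 doublings, so ≈ 3.9×.

roughly 3.9 times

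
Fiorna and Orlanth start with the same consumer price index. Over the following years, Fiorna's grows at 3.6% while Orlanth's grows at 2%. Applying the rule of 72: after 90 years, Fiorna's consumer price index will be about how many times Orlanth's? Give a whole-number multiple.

4 times

Fiorna pulls ahead at 1.6 pp per year, so the ratio doubles every 72/1.6 ≈ 45.00 years.
In 90 years that's 2.00 doublings: 2^2.00 ≈ 4.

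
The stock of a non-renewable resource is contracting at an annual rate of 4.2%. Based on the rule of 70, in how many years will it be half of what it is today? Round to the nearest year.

roughly 17 years

The rule works in reverse for decay: 70/4.2 ≈ 16.67 years to halve.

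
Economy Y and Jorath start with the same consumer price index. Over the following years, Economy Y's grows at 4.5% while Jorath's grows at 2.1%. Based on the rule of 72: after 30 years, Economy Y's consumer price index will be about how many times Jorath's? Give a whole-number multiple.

Only the 2.4-point difference matters.
72/2.4 ≈ 30.00 years per doubling of the ratio; 30 years gives 1.00 doublings, so ≈ 2×.

≈ 2 times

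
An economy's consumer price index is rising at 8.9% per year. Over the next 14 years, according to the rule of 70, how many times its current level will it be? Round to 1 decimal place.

≈ 3.4 times

Doubling time ≈ 70/8.9 = 7.87 years.
14 years / 7.87 ≈ 1.78 doublings → factor 2^1.78 ≈ 3.4.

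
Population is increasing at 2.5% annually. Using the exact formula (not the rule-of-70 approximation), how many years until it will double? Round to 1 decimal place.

28.1 years

t = ln(2) / ln(1 + 0.025) = 0.6931 / 0.024693 ≈ 28.07.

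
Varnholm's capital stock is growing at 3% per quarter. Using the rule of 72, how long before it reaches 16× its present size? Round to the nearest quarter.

At 3% it doubles every 72/3 ≈ 24.00 quarters.
16 = 2^4, so 4 doublings → 96 quarters.

about 96 quarters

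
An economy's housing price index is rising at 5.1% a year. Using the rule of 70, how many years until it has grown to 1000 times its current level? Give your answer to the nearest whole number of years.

around 137 years

At 5.1% it doubles every 70/5.1 ≈ 13.73 years.
Reaching 1000× takes log₂(1000) ≈ 9.97 doublings.
9.97 × 13.73 ≈ 137 years.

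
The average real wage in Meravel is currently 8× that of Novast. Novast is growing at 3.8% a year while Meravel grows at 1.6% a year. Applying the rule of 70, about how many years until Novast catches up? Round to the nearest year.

Novast gains on Meravel at 3.8% − 1.6% = 2.2 points a year.
At that relative rate the gap halves every 70/2.2 ≈ 31.82 years.
An 8× gap closes after 3 halvings: 3 × 31.82 ≈ 95 years.

around 95 years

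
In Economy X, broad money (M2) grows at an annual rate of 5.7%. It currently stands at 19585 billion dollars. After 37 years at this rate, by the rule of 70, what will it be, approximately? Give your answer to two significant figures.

around 160000 billion dollars

It doubles every 70/5.7 ≈ 12.28 years, so 37 years is 3.01 doublings.
2^3.01 ≈ 8.06; 19585 × 8.06 ≈ 160000 billion dollars.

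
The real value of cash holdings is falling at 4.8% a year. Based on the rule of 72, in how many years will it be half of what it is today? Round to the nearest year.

≈ 15 years

The rule works in reverse for decay: 72/4.8 ≈ 15.00 years to halve.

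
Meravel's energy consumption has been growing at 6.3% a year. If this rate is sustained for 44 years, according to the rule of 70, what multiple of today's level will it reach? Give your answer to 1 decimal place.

Doubling time ≈ 70/6.3 = 11.11 years.
44 years / 11.11 ≈ 3.96 doublings → factor 2^3.96 ≈ 15.6.

roughly 15.6 times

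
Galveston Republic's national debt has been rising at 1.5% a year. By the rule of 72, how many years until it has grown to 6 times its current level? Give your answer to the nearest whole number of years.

about 124 years

At 1.5% it doubles every 72/1.5 ≈ 48.00 years.
Reaching 6× takes log₂(6) ≈ 2.58 doublings.
2.58 × 48.00 ≈ 124 years.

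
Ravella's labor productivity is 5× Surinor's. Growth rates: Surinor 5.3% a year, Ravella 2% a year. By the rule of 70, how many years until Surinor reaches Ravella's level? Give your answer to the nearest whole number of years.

about 49 years

Surinor gains on Ravella at 5.3% − 2% = 3.3 points a year.
At that relative rate the gap halves every 70/3.3 ≈ 21.21 years.
A 5× gap takes log₂(5) ≈ 2.32 halvings to close: 2.32 × 21.21 ≈ 49 years.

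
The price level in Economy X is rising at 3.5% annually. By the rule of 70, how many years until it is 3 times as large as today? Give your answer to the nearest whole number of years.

approximately 32 years

At 3.5% it doubles every 70/3.5 ≈ 20.00 years.
3× is log₂ 3 ≈ 1.58 doublings, so ≈ 1.58 × 20.00 = 32 years.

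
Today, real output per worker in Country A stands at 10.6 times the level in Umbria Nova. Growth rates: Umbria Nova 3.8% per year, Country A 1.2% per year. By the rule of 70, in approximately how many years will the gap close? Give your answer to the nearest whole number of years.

What matters is the difference: 2.6 pp.
Rule of 70 on the gap: the ratio halves every 70/2.6 ≈ 26.92 years.
A 10.6 times gap takes log₂(10.6) ≈ 3.41 halvings to close: 3.41 × 26.92 ≈ 92 years.

92 years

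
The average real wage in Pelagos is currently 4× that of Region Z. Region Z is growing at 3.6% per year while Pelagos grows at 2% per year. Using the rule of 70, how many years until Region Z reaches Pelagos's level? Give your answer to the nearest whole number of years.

roughly 88 years

What matters is the difference: 1.6 pp.
Rule of 70 on the gap: the ratio halves every 70/1.6 ≈ 43.75 years.
A 4× gap closes after 2 halvings: 2 × 43.75 ≈ 88 years.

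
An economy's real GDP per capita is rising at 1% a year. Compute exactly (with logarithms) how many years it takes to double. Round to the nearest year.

t = ln(2) / ln(1 + 0.01) = 0.6931 / 0.009950 ≈ 69.66.
≈ 70 years.

70 years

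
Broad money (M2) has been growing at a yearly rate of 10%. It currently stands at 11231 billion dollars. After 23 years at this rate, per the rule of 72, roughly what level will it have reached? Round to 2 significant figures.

Doubling time ≈ 72/10 = 7.20 years.
23 years is 23/7.20 ≈ 3.19 doublings, a factor of 2^3.19 ≈ 9.13.
11231 × 9.13 ≈ 100000 billion dollars.

about 100000 billion dollars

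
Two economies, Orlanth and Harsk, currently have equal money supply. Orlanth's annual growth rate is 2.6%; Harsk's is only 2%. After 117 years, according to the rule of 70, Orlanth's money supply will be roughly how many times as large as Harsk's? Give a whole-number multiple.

approximately 2 times

Orlanth pulls ahead at 0.6 pp per year, so the ratio doubles every 70/0.6 ≈ 116.67 years.
In 117 years that's 1.00 doublings: 2^1.00 ≈ 2.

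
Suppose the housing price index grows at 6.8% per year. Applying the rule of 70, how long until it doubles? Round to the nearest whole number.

10 years

70/6.8 ≈ 10.29, so it doubles roughly every 10 years.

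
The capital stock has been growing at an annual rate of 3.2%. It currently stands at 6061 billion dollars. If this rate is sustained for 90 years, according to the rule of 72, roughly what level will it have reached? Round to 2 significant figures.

Doubling time ≈ 72/3.2 = 22.50 years.
90 years is 90/22.50 ≈ 4.00 doublings, a factor of 2^4.00 ≈ 16.00.
6061 × 16.00 ≈ 97000 billion dollars.

approximately 97000 billion dollars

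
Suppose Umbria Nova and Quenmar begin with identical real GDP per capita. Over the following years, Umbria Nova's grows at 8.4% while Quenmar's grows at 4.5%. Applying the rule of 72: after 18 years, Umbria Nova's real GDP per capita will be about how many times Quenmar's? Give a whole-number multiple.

around 2 times

Umbria Nova pulls ahead at 3.9 pp per year, so the ratio doubles every 72/3.9 ≈ 18.46 years.
In 18 years that's 0.98 doublings: 2^0.98 ≈ 2.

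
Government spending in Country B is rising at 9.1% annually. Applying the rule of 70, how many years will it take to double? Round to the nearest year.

around 8 years

70/9.1 ≈ 7.69, so it doubles roughly every 8 years.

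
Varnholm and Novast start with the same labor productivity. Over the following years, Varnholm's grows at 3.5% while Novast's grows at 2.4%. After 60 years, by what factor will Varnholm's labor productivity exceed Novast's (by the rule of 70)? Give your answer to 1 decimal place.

about 1.9 times

Varnholm pulls ahead at 1.1 pp per year, so the ratio doubles every 70/1.1 ≈ 63.64 years.
In 60 years that's 0.94 doublings: 2^0.94 ≈ 1.9.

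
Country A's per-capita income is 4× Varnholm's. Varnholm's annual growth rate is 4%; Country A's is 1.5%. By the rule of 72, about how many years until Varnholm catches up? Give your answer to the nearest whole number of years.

around 58 years

The growth-rate gap is 4% − 1.5% = 2.5 percentage points.
So the ratio between them halves every 72/2.5 ≈ 28.80 years.
A 4× gap closes after 2 halvings: 2 × 28.80 ≈ 58 years.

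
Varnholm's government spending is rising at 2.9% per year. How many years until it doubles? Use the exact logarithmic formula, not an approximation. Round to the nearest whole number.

24 years

t = ln(2) / ln(1 + 0.029) = 0.6931 / 0.028587 ≈ 24.25.
≈ 24 years.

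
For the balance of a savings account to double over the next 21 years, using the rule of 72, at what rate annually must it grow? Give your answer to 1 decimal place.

72 / 21 ≈ 3.43, so about 3.4% annually.

approximately 3.4%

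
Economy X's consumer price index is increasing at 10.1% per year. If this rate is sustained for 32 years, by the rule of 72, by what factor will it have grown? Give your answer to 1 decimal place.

Doubling time ≈ 72/10.1 = 7.13 years.
32 years / 7.13 ≈ 4.49 doublings → factor 2^4.49 ≈ 22.5.

≈ 22.5 times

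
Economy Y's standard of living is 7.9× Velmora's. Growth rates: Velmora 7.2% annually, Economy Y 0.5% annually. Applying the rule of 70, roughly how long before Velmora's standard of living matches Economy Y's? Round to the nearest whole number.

approximately 31 years

What matters is the difference: 6.7 pp.
Rule of 70 on the gap: the ratio halves every 70/6.7 ≈ 10.45 years.
A 7.9× gap takes log₂(7.9) ≈ 2.98 halvings to close: 2.98 × 10.45 ≈ 31 years.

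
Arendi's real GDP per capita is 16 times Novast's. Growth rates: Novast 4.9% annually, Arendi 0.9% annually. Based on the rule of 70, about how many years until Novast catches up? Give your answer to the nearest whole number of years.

≈ 70 years

The growth-rate gap is 4.9% − 0.9% = 4 percentage points.
So the ratio between them halves every 70/4 ≈ 17.50 years.
A 16 times gap closes after 4 halvings: 4 × 17.50 ≈ 70 years.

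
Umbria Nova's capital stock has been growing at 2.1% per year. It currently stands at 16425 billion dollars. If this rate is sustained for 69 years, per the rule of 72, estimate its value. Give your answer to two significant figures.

≈ 66000 billion dollars

It doubles every 72/2.1 ≈ 34.29 years, so 69 years is 2.01 doublings.
2^2.01 ≈ 4.03; 16425 × 4.03 ≈ 66000 billion dollars.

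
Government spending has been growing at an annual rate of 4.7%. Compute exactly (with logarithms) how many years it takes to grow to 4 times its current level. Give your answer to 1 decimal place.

30.2 years

t = ln(4) / ln(1 + 0.047) = 1.3863 / 0.045929 ≈ 30.18.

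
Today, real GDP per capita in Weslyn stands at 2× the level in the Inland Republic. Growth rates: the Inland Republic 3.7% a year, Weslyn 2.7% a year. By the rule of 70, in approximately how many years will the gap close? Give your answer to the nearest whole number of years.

approximately 70 years

the Inland Republic gains on Weslyn at 3.7% − 2.7% = 1 point a year.
At that relative rate the gap halves every 70/1 ≈ 70.00 years.
A 2× gap closes after 1 halving: 1 × 70.00 ≈ 70 years.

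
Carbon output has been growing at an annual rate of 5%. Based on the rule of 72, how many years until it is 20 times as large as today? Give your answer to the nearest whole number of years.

At 5% it doubles every 72/5 ≈ 14.40 years.
Reaching 20× takes log₂(20) ≈ 4.32 doublings.
4.32 × 14.40 ≈ 62 years.

roughly 62 years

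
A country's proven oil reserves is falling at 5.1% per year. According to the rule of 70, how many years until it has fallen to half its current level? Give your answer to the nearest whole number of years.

Falling at 5.1%, it halves about every 70/5.1 = 13.73 years.

roughly 14 years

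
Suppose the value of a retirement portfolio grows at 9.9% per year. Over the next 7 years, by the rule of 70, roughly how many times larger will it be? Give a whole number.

Doubling time ≈ 70/9.9 = 7.07 years.
7/7.07 ≈ 1 doubling, so about 2^1 = 2×.

2 times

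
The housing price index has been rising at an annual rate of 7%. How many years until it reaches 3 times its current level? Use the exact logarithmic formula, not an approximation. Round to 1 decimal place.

16.2 years

t = ln(3) / ln(1 + 0.07) = 1.0986 / 0.067659 ≈ 16.24.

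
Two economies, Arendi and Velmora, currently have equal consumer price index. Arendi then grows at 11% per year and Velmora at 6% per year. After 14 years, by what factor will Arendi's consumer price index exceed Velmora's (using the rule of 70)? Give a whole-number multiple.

2 times

Arendi pulls ahead at 5 pp per year, so the ratio doubles every 70/5 ≈ 14.00 years.
In 14 years that's 1.00 doublings: 2^1.00 ≈ 2.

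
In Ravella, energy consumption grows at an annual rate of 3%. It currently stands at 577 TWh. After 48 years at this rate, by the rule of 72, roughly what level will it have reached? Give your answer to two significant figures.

It doubles every 72/3 ≈ 24.00 years, so 48 years is 2.00 doublings.
2^2.00 ≈ 4.00; 577 × 4.00 ≈ 2300 TWh.

approximately 2300 TWh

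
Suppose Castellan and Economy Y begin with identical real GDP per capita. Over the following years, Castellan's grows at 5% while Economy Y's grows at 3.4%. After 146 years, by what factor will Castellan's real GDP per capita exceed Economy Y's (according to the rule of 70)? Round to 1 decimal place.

approximately 10.1 times

Only the 1.6-point difference matters.
70/1.6 ≈ 43.75 years per doubling of the ratio; 146 years gives 3.34 doublings, so ≈ 10.1×.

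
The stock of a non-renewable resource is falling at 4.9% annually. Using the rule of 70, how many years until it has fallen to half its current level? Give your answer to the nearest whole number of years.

approximately 14 years

Halving time ≈ 70 / 4.9 = 14.29 → 14 years.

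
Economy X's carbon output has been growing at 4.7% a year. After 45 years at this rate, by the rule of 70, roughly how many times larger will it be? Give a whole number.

Doubling time ≈ 70/4.7 = 14.89 years.
45/14.89 ≈ 3 doublings, so about 2^3 = 8×.

roughly 8 times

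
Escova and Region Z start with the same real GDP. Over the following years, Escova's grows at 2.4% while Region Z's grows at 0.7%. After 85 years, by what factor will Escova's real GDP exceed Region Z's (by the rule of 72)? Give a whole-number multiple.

≈ 4 times

Rate gap = 2.4% − 0.7% = 1.7 points.
The ratio doubles every 72/1.7 ≈ 42.35 years.
85/42.35 ≈ 2.01 doublings → ratio ≈ 2^2.01 ≈ 4.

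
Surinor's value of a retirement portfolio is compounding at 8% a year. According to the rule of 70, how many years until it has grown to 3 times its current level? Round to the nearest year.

14 years

One doubling takes 70/8 = 8.75 years.
Reaching 3× takes log₂(3) ≈ 1.58 doublings.
1.58 × 8.75 ≈ 14 years.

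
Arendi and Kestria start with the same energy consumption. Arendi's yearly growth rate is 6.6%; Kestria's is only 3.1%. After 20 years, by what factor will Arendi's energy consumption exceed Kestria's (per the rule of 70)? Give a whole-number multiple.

Arendi pulls ahead at 3.5 pp per year, so the ratio doubles every 70/3.5 ≈ 20.00 years.
In 20 years that's 1.00 doublings: 2^1.00 ≈ 2.

about 2 times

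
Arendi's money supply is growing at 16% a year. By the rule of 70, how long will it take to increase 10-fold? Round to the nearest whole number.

Doubling time ≈ 70/16 = 4.38 years.
Reaching 10× takes log₂(10) ≈ 3.32 doublings.
3.32 × 4.38 ≈ 15 years.

15 years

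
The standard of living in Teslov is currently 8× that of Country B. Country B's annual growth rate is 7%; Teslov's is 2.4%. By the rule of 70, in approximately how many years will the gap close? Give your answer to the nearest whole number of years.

about 46 years

Country B gains on Teslov at 7% − 2.4% = 4.6 points a year.
At that relative rate the gap halves every 70/4.6 ≈ 15.22 years.
An 8× gap closes after 3 halvings: 3 × 15.22 ≈ 46 years.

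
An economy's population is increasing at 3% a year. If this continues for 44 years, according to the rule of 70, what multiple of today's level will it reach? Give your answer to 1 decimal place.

roughly 3.7 times

Doubles every ≈ 23.33 years (70/3).
44 years is 1.89 doublings; 2^1.89 ≈ 3.7×.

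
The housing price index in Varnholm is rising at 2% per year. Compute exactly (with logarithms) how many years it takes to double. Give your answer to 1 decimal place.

35.0 years

t = ln(2) / ln(1 + 0.02) = 0.6931 / 0.019803 ≈ 35.00.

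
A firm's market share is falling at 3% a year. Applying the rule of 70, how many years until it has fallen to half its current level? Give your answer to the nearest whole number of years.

approximately 23 years

Halving time ≈ 70 / 3 = 23.33 → 23 years.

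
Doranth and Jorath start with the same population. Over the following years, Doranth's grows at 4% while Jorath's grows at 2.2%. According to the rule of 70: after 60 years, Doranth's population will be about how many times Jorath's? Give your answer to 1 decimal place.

Rate gap = 4% − 2.2% = 1.8 points.
The ratio doubles every 70/1.8 ≈ 38.89 years.
60/38.89 ≈ 1.54 doublings → ratio ≈ 2^1.54 ≈ 2.9.

about 2.9 times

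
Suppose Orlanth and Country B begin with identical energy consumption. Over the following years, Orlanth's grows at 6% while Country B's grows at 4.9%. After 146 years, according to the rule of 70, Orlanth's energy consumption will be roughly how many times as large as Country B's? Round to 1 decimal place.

around 4.9 times

Orlanth pulls ahead at 1.1 pp per year, so the ratio doubles every 70/1.1 ≈ 63.64 years.
In 146 years that's 2.29 doublings: 2^2.29 ≈ 4.9.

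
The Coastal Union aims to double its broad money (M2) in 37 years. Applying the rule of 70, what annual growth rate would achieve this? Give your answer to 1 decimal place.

≈ 1.9% annually

70 / 37 ≈ 1.89, so about 1.9% annually.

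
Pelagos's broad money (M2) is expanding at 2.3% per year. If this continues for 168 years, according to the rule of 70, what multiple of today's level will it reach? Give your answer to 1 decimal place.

45.9 times

Doubling time ≈ 70/2.3 = 30.43 years.
168 years / 30.43 ≈ 5.52 doublings → factor 2^5.52 ≈ 45.9.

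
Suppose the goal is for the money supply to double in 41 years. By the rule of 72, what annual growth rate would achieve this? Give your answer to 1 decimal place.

roughly 1.8% annually

72 / 41 ≈ 1.76, so about 1.8% annually.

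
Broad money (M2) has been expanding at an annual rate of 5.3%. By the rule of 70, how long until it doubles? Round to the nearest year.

about 13 years

70/5.3 ≈ 13.21, so it doubles roughly every 13 years.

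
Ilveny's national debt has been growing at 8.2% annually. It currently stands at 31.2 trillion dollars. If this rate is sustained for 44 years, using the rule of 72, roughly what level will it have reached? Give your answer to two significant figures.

about 1000 trillion dollars

Doubling time ≈ 72/8.2 = 8.78 years.
44 years is 44/8.78 ≈ 5.01 doublings, a factor of 2^5.01 ≈ 32.22.
31.2 × 32.22 ≈ 1000 trillion dollars.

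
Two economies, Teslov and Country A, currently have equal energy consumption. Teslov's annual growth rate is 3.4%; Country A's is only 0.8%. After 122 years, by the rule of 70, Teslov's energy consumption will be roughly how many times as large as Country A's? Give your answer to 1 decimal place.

23.1 times

Only the 2.6-point difference matters.
70/2.6 ≈ 26.92 years per doubling of the ratio; 122 years gives 4.53 doublings, so ≈ 23.1×.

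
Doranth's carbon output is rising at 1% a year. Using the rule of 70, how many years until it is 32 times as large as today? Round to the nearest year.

One doubling takes 70/1 = 70.00 years.
32 = 2^5, so 5 doublings → 350 years.

350 years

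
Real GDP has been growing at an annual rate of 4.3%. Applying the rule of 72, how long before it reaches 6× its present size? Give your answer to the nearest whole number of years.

roughly 43 years

One doubling takes 72/4.3 = 16.74 years.
6× is log₂ 6 ≈ 2.58 doublings, so ≈ 2.58 × 16.74 = 43 years.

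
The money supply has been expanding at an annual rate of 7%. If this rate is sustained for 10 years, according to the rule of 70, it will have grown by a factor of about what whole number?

2 times

At 7% one doubling takes ≈ 10.00 years; 10 years is 1 of them, so ×2.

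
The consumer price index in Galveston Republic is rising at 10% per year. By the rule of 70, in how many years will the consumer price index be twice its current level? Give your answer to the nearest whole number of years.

roughly 7 years

Doubling time ≈ 70 / 10 = 7.00 years.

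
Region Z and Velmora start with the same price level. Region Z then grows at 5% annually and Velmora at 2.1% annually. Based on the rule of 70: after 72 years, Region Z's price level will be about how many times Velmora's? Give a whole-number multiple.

Region Z pulls ahead at 2.9 pp per year, so the ratio doubles every 70/2.9 ≈ 24.14 years.
In 72 years that's 2.98 doublings: 2^2.98 ≈ 8.

approximately 8 times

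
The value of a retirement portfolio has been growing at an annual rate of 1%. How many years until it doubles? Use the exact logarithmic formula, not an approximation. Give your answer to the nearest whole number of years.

70 years

t = ln(2) / ln(1 + 0.01) = 0.6931 / 0.009950 ≈ 69.66.
≈ 70 years.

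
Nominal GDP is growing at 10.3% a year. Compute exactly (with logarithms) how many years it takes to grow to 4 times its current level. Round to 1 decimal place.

14.1 years

t = ln(4) / ln(1 + 0.103) = 1.3863 / 0.098034 ≈ 14.14.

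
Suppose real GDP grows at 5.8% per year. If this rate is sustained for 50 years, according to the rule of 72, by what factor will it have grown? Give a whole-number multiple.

At 5.8% one doubling takes ≈ 12.41 years; 50 years is 4 of them, so ×16.

roughly 16 times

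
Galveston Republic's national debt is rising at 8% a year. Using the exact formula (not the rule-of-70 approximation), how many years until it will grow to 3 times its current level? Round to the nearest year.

t = ln(3) / ln(1 + 0.08) = 1.0986 / 0.076961 ≈ 14.27.
≈ 14 years.

14 years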